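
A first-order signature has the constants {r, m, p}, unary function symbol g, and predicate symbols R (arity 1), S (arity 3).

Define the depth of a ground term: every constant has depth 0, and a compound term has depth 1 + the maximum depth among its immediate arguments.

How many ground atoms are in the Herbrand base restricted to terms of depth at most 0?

First count ground terms of depth ≤ 0.
If N_k denotes the number of depth-≤k ground terms, the 3 constants give N_0 = 3, and each function symbol of arity r contributes N_{k-1}^r new terms at level k: N_k = 3 + N_{k-1}.
N_0 = 3
So |H| = 3.
Each predicate of arity r yields |H|^r ground atoms (one per choice of an r-tuple from H):
  R: 3;  S: 3^3 = 27
Total ground atoms: 3 + 27 = 30.

30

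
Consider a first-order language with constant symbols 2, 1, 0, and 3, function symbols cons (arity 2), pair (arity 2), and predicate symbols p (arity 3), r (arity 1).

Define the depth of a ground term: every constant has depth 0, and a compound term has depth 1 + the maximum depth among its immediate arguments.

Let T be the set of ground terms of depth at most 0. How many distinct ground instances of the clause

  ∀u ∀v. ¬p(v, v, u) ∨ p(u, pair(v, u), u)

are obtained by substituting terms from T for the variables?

16

Ground terms of depth ≤ 0:
  Count level by level. With function symbols cons/2, pair/2, the terms of depth ≤ k are the 4 constants together with each function applied to depth-≤(k−1) tuples, so N_k = 4 + N_{k-1}^2 + N_{k-1}^2.
  N_0 = 4
  Explicitly: 2, 1, 0, 3.
So there are 4 ground terms available for substitution.
Each of u, v ranges independently over the available ground terms, and distinct assignments produce distinct instances.
Number of ground instances = 4^2 = 16.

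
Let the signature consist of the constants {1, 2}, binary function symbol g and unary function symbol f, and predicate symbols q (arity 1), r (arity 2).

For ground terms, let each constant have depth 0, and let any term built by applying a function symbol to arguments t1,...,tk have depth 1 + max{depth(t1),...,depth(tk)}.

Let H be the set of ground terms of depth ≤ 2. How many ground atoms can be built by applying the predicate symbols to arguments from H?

5550

First count ground terms of depth ≤ 2.
Let N_k count ground terms of depth at most k. Each non-constant term of depth ≤ k is some function symbol applied to depth-≤(k−1) arguments, giving N_k = 2 + N_{k-1}^2 + N_{k-1}.
N_0 = 2
N_1 = 2 + 2^2 + 2 = 8
N_2 = 2 + 8^2 + 8 = 74
So |H| = 74.
A ground atom is a predicate applied to a tuple of terms from H, so the count is the sum over predicates of |H|^arity:
  q: 74;  r: 74^2 = 5476
Total ground atoms: 74 + 5476 = 5550.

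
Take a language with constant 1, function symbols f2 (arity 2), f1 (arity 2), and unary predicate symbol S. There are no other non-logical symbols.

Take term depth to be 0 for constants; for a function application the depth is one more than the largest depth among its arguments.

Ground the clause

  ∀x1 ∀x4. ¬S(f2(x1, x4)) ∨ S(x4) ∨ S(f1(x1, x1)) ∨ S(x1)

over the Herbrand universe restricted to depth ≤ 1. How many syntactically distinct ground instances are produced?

Ground terms of depth ≤ 1:
  Write N_k for the number of ground terms of depth ≤ k. A term of depth ≤ k is either a constant or a function symbol applied to arguments of depth ≤ k−1, so N_k = 1 + N_{k-1}^2 + N_{k-1}^2.
  N_0 = 1
  N_1 = 1 + 1^2 + 1^2 = 3
  Explicitly: 1, f2(1, 1), f1(1, 1).
So there are 3 ground terms available for substitution.
The body mentions every one of the 2 quantified variables; since ground terms form a free algebra, no two substitutions collapse to the same formula.
Number of ground instances = 3^2 = 9.

9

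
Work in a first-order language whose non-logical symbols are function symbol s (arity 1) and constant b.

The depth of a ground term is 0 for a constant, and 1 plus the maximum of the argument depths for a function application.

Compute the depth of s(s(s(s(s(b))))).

5

depth(s(b)) = 1 + depth(b) = 1 + 0 = 1
depth(s(s(b))) = 1 + depth(s(b)) = 1 + 1 = 2
depth(s(s(s(b)))) = 1 + depth(s(s(b))) = 1 + 2 = 3
depth(s(s(s(s(b))))) = 1 + depth(s(s(s(b)))) = 1 + 3 = 4
depth(s(s(s(s(s(b)))))) = 1 + depth(s(s(s(s(b))))) = 1 + 4 = 5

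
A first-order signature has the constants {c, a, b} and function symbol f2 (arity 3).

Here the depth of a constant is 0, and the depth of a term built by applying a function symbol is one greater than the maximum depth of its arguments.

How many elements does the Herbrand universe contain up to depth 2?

27003

If N_k denotes the number of depth-≤k ground terms, the 3 constants give N_0 = 3, and each function symbol of arity r contributes N_{k-1}^r new terms at level k: N_k = 3 + N_{k-1}^3.
N_0 = 3
N_1 = 3 + 3^3 = 30
N_2 = 3 + 30^3 = 27003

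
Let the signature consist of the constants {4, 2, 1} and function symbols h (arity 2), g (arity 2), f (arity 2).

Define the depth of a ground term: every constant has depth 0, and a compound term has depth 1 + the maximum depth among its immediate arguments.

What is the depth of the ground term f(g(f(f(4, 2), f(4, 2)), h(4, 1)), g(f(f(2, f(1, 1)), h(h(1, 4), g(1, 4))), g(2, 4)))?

5

depth(f(4, 2)) = 1 + max(0, 0) = 1
depth(f(f(4, 2), f(4, 2))) = 1 + max(1, 1) = 2
depth(h(4, 1)) = 1 + max(0, 0) = 1
depth(g(f(f(4, 2), f(4, 2)), h(4, 1))) = 1 + max(2, 1) = 3
depth(f(1, 1)) = 1 + max(0, 0) = 1
depth(f(2, f(1, 1))) = 1 + max(0, 1) = 2
depth(h(1, 4)) = 1 + max(0, 0) = 1
depth(g(1, 4)) = 1 + max(0, 0) = 1
depth(h(h(1, 4), g(1, 4))) = 1 + max(1, 1) = 2
depth(f(f(2, f(1, 1)), h(h(1, 4), g(1, 4)))) = 1 + max(2, 2) = 3
depth(g(2, 4)) = 1 + max(0, 0) = 1
depth(g(f(f(2, f(1, 1)), h(h(1, 4), g(1, 4))), g(2, 4))) = 1 + max(3, 1) = 4
depth(f(g(f(f(4, 2), f(4, 2)), h(4, 1)), g(f(f(2, f(1, 1)), h(h(1, 4), g(1, 4))), g(2, 4)))) = 1 + max(3, 4) = 5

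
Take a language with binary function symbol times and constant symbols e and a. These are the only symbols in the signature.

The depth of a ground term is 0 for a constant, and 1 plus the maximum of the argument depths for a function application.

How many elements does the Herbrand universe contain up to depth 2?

Let N_k count ground terms of depth at most k. Each non-constant term of depth ≤ k is some function symbol applied to depth-≤(k−1) arguments, giving N_k = 2 + N_{k-1}^2.
N_0 = 2
N_1 = 2 + 2^2 = 6
N_2 = 2 + 6^2 = 38

38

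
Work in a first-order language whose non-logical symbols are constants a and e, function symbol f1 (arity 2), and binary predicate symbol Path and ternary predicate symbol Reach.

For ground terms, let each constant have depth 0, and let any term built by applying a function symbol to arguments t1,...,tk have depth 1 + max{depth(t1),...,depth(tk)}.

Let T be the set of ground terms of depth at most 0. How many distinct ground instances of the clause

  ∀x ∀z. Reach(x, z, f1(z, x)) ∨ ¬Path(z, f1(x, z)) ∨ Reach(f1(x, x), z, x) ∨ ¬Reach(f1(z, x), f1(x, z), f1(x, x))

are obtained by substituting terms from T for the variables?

4

Ground terms of depth ≤ 0:
  Write N_k for the number of ground terms of depth ≤ k. A term of depth ≤ k is either a constant or a function symbol applied to arguments of depth ≤ k−1, so N_k = 2 + N_{k-1}^2.
  N_0 = 2
  Explicitly: a, e.
So there are 2 ground terms available for substitution.
The body mentions every one of the 2 quantified variables; since ground terms form a free algebra, no two substitutions collapse to the same formula.
Number of ground instances = 2^2 = 4.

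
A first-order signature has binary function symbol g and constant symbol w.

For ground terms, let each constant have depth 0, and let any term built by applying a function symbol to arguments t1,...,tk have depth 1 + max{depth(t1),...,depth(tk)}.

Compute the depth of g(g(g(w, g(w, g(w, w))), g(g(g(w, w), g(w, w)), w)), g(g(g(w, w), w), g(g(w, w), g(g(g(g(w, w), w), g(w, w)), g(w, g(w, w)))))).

7

depth(g(w, w)) = 1 + max(0, 0) = 1
depth(g(w, g(w, w))) = 1 + max(0, 1) = 2
depth(g(w, g(w, g(w, w)))) = 1 + max(0, 2) = 3
depth(g(g(w, w), g(w, w))) = 1 + max(1, 1) = 2
depth(g(g(g(w, w), g(w, w)), w)) = 1 + max(2, 0) = 3
depth(g(g(w, g(w, g(w, w))), g(g(g(w, w), g(w, w)), w))) = 1 + max(3, 3) = 4
depth(g(g(w, w), w)) = 1 + max(1, 0) = 2
depth(g(g(g(w, w), w), g(w, w))) = 1 + max(2, 1) = 3
depth(g(g(g(g(w, w), w), g(w, w)), g(w, g(w, w)))) = 1 + max(3, 2) = 4
depth(g(g(w, w), g(g(g(g(w, w), w), g(w, w)), g(w, g(w, w))))) = 1 + max(1, 4) = 5
depth(g(g(g(w, w), w), g(g(w, w), g(g(g(g(w, w), w), g(w, w)), g(w, g(w, w)))))) = 1 + max(2, 5) = 6
depth(g(g(g(w, g(w, g(w, w))), g(g(g(w, w), g(w, w)), w)), g(g(g(w, w), w), g(g(w, w), g(g(g(g(w, w), w), g(w, w)), g(w, g(w, w))))))) = 1 + max(4, 6) = 7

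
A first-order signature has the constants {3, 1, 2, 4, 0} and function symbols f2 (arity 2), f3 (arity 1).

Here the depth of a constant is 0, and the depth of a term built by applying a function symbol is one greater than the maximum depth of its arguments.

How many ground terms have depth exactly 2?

Count level by level. With function symbols f2/2, f3/1, the terms of depth ≤ k are the 5 constants together with each function applied to depth-≤(k−1) tuples, so N_k = 5 + N_{k-1}^2 + N_{k-1}.
N_0 = 5
N_1 = 5 + 5^2 + 5 = 35
N_2 = 5 + 35^2 + 35 = 1265
Terms of depth exactly 2: N_2 − N_1 = 1265 − 35 = 1230.

1230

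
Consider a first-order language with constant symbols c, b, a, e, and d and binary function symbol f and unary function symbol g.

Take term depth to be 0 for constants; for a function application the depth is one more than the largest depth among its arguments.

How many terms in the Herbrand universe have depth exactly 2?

1230

If N_k denotes the number of depth-≤k ground terms, the 5 constants give N_0 = 5, and each function symbol of arity r contributes N_{k-1}^r new terms at level k: N_k = 5 + N_{k-1}^2 + N_{k-1}.
N_0 = 5
N_1 = 5 + 5^2 + 5 = 35
N_2 = 5 + 35^2 + 35 = 1265
Terms of depth exactly 2: N_2 − N_1 = 1265 − 35 = 1230.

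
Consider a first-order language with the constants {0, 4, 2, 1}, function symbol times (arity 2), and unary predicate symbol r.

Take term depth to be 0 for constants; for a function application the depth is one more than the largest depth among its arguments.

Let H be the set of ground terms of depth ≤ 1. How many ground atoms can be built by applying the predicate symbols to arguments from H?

20

First count ground terms of depth ≤ 1.
Let N_k = |{terms of depth ≤ k}|. Then N_0 = 4 and N_k = 4 + N_{k-1}^2 for k ≥ 1 (one summand per function symbol, arity giving the exponent).
N_0 = 4
N_1 = 4 + 4^2 = 20
So |H| = 20.
For each predicate symbol, the number of ground atoms is |H| raised to its arity; summing:
  r: 20
Total ground atoms: 20.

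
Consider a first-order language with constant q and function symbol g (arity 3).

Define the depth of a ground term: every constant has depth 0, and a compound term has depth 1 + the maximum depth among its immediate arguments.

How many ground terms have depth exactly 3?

721

Write N_k for the number of ground terms of depth ≤ k. A term of depth ≤ k is either a constant or a function symbol applied to arguments of depth ≤ k−1, so N_k = 1 + N_{k-1}^3.
N_0 = 1
N_1 = 1 + 1^3 = 2
N_2 = 1 + 2^3 = 9
N_3 = 1 + 9^3 = 730
Terms of depth exactly 3: N_3 − N_2 = 730 − 9 = 721.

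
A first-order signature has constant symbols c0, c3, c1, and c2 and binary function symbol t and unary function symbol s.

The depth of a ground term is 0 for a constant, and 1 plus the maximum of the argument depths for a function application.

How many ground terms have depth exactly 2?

Let N_k = |{terms of depth ≤ k}|. Then N_0 = 4 and N_k = 4 + N_{k-1}^2 + N_{k-1} for k ≥ 1 (one summand per function symbol, arity giving the exponent).
N_0 = 4
N_1 = 4 + 4^2 + 4 = 24
N_2 = 4 + 24^2 + 24 = 604
Terms of depth exactly 2: N_2 − N_1 = 604 − 24 = 580.

580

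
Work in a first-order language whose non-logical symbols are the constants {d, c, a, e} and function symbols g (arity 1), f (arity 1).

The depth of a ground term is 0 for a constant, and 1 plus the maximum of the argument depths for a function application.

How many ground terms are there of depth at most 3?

Write N_k for the number of ground terms of depth ≤ k. A term of depth ≤ k is either a constant or a function symbol applied to arguments of depth ≤ k−1, so N_k = 4 + N_{k-1} + N_{k-1}.
N_0 = 4
N_1 = 4 + 4 + 4 = 12
N_2 = 4 + 12 + 12 = 28
N_3 = 4 + 28 + 28 = 60

60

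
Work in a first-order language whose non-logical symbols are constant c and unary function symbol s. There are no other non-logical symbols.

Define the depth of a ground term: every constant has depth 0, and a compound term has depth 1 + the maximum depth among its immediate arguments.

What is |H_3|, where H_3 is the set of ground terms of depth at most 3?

Count level by level. With function symbols s/1, the terms of depth ≤ k are the 1 constant together with each function applied to depth-≤(k−1) tuples, so N_k = 1 + N_{k-1}.
N_0 = 1
N_1 = 1 + 1 = 2
N_2 = 1 + 2 = 3
N_3 = 1 + 3 = 4
Explicitly: c, s(c), s(s(c)), s(s(s(c))).

4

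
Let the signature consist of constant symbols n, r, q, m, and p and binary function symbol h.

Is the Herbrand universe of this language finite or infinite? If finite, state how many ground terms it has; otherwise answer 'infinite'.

infinite

The signature has at least one function symbol (h, arity 2) and at least one constant (n).
Iterating h gives infinitely many distinct ground terms: n, h(n, n), h(h(n, n), h(n, n)), ...
So the Herbrand universe is infinite.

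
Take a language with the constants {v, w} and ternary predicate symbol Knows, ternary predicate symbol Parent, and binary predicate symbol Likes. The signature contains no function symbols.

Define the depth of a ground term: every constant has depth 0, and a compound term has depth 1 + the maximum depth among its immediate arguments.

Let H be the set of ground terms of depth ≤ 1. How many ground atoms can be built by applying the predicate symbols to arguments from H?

First count ground terms of depth ≤ 1.
With no function symbols every ground term is a constant, so there are exactly 2 ground terms at every depth bound.
N_0 = 2
N_1 = 2
Explicitly: v, w.
So |H| = 2.
For each predicate symbol, the number of ground atoms is |H| raised to its arity; summing:
  Knows: 2^3 = 8;  Parent: 2^3 = 8;  Likes: 2^2 = 4
Total ground atoms: 8 + 8 + 4 = 20.

20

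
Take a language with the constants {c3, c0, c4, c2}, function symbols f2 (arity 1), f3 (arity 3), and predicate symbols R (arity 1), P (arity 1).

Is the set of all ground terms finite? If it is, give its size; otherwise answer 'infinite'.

infinite

The signature has at least one function symbol (f2, arity 1) and at least one constant (c3).
Iterating f2 gives infinitely many distinct ground terms: c3, f2(c3), f2(f2(c3)), ...
So the Herbrand universe is infinite.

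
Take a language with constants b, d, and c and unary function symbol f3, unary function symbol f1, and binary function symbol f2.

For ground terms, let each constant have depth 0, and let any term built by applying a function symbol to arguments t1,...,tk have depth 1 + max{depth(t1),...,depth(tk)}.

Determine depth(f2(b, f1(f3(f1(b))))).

4

depth(f1(b)) = 1 + depth(b) = 1 + 0 = 1
depth(f3(f1(b))) = 1 + depth(f1(b)) = 1 + 1 = 2
depth(f1(f3(f1(b)))) = 1 + depth(f3(f1(b))) = 1 + 2 = 3
depth(f2(b, f1(f3(f1(b))))) = 1 + max(0, 3) = 4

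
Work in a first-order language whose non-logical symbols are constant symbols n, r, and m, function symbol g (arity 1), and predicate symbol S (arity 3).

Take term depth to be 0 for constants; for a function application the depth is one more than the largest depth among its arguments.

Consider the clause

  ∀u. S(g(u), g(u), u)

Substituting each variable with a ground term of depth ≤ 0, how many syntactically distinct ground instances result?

3

Ground terms of depth ≤ 0:
  Write N_k for the number of ground terms of depth ≤ k. A term of depth ≤ k is either a constant or a function symbol applied to arguments of depth ≤ k−1, so N_k = 3 + N_{k-1}.
  N_0 = 3
So there are 3 ground terms available for substitution.
The clause has 1 distinct variable (u), which appears in the body. In the free term algebra distinct substitutions yield syntactically distinct ground instances.
Number of ground instances = 3.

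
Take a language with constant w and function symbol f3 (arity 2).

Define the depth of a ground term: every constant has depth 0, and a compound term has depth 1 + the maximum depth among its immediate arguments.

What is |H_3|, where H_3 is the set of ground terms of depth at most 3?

26

Let N_k = |{terms of depth ≤ k}|. Then N_0 = 1 and N_k = 1 + N_{k-1}^2 for k ≥ 1 (one summand per function symbol, arity giving the exponent).
N_0 = 1
N_1 = 1 + 1^2 = 2
N_2 = 1 + 2^2 = 5
N_3 = 1 + 5^2 = 26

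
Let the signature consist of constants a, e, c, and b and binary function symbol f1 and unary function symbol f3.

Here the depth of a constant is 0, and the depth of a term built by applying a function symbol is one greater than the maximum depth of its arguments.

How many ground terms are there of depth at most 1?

Let N_k = |{terms of depth ≤ k}|. Then N_0 = 4 and N_k = 4 + N_{k-1}^2 + N_{k-1} for k ≥ 1 (one summand per function symbol, arity giving the exponent).
N_0 = 4
N_1 = 4 + 4^2 + 4 = 24

24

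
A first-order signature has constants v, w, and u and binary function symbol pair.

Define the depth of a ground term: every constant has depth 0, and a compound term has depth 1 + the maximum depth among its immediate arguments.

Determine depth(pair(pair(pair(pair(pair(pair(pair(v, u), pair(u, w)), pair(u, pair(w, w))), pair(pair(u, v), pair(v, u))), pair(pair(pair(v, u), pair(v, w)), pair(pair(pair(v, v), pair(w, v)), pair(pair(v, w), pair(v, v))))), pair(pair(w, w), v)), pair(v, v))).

depth(pair(v, u)) = 1 + max(0, 0) = 1
depth(pair(u, w)) = 1 + max(0, 0) = 1
depth(pair(pair(v, u), pair(u, w))) = 1 + max(1, 1) = 2
depth(pair(w, w)) = 1 + max(0, 0) = 1
depth(pair(u, pair(w, w))) = 1 + max(0, 1) = 2
depth(pair(pair(pair(v, u), pair(u, w)), pair(u, pair(w, w)))) = 1 + max(2, 2) = 3
depth(pair(u, v)) = 1 + max(0, 0) = 1
depth(pair(pair(u, v), pair(v, u))) = 1 + max(1, 1) = 2
depth(pair(pair(pair(pair(v, u), pair(u, w)), pair(u, pair(w, w))), pair(pair(u, v), pair(v, u)))) = 1 + max(3, 2) = 4
depth(pair(v, w)) = 1 + max(0, 0) = 1
depth(pair(pair(v, u), pair(v, w))) = 1 + max(1, 1) = 2
depth(pair(v, v)) = 1 + max(0, 0) = 1
depth(pair(w, v)) = 1 + max(0, 0) = 1
depth(pair(pair(v, v), pair(w, v))) = 1 + max(1, 1) = 2
depth(pair(pair(v, w), pair(v, v))) = 1 + max(1, 1) = 2
depth(pair(pair(pair(v, v), pair(w, v)), pair(pair(v, w), pair(v, v)))) = 1 + max(2, 2) = 3
depth(pair(pair(pair(v, u), pair(v, w)), pair(pair(pair(v, v), pair(w, v)), pair(pair(v, w), pair(v, v))))) = 1 + max(2, 3) = 4
depth(pair(pair(pair(pair(pair(v, u), pair(u, w)), pair(u, pair(w, w))), pair(pair(u, v), pair(v, u))), pair(pair(pair(v, u), pair(v, w)), pair(pair(pair(v, v), pair(w, v)), pair(pair(v, w), pair(v, v)))))) = 1 + max(4, 4) = 5
depth(pair(pair(w, w), v)) = 1 + max(1, 0) = 2
depth(pair(pair(pair(pair(pair(pair(v, u), pair(u, w)), pair(u, pair(w, w))), pair(pair(u, v), pair(v, u))), pair(pair(pair(v, u), pair(v, w)), pair(pair(pair(v, v), pair(w, v)), pair(pair(v, w), pair(v, v))))), pair(pair(w, w), v))) = 1 + max(5, 2) = 6
depth(pair(pair(pair(pair(pair(pair(pair(v, u), pair(u, w)), pair(u, pair(w, w))), pair(pair(u, v), pair(v, u))), pair(pair(pair(v, u), pair(v, w)), pair(pair(pair(v, v), pair(w, v)), pair(pair(v, w), pair(v, v))))), pair(pair(w, w), v)), pair(v, v))) = 1 + max(6, 1) = 7

7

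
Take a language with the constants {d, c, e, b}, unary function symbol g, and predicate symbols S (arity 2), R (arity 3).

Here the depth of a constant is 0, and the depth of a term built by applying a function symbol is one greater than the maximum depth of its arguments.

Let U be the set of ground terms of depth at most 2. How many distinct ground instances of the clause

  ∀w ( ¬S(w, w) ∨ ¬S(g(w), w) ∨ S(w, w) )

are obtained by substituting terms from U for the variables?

Ground terms of depth ≤ 2:
  Write N_k for the number of ground terms of depth ≤ k. A term of depth ≤ k is either a constant or a function symbol applied to arguments of depth ≤ k−1, so N_k = 4 + N_{k-1}.
  N_0 = 4
  N_1 = 4 + 4 = 8
  N_2 = 4 + 8 = 12
  Explicitly: d, c, e, b, g(d), g(c), g(e), g(b), g(g(d)), g(g(c)), g(g(e)), g(g(b)).
So there are 12 ground terms available for substitution.
There is 1 variable to instantiate (w),  occurring in at least one literal, so different choices give different ground instances.
Number of ground instances = 12.

12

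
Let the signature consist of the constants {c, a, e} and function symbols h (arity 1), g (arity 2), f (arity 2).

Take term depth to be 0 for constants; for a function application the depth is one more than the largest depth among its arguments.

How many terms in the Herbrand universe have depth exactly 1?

21

If N_k denotes the number of depth-≤k ground terms, the 3 constants give N_0 = 3, and each function symbol of arity r contributes N_{k-1}^r new terms at level k: N_k = 3 + N_{k-1} + N_{k-1}^2 + N_{k-1}^2.
N_0 = 3
N_1 = 3 + 3 + 3^2 + 3^2 = 24
Terms of depth exactly 1: N_1 − N_0 = 24 − 3 = 21.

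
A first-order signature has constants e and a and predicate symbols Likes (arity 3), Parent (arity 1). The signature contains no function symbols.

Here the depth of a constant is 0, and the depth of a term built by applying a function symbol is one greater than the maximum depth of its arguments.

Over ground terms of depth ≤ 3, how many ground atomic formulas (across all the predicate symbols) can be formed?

10

First count ground terms of depth ≤ 3.
With no function symbols every ground term is a constant, so there are exactly 2 ground terms at every depth bound.
N_0 = 2
N_1 = 2
N_2 = 2
N_3 = 2
So |H| = 2.
For each predicate symbol, the number of ground atoms is |H| raised to its arity; summing:
  Likes: 2^3 = 8;  Parent: 2
Total ground atoms: 8 + 2 = 10.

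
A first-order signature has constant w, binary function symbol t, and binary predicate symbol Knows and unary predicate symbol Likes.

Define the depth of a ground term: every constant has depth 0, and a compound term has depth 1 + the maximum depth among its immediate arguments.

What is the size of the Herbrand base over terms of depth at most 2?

30

First count ground terms of depth ≤ 2.
Let N_k = |{terms of depth ≤ k}|. Then N_0 = 1 and N_k = 1 + N_{k-1}^2 for k ≥ 1 (one summand per function symbol, arity giving the exponent).
N_0 = 1
N_1 = 1 + 1^2 = 2
N_2 = 1 + 2^2 = 5
Explicitly: w, t(w, w), t(w, t(w, w)), t(t(w, w), w), t(t(w, w), t(w, w)).
So |H| = 5.
Each predicate of arity r yields |H|^r ground atoms (one per choice of an r-tuple from H):
  Knows: 5^2 = 25;  Likes: 5
Total ground atoms: 25 + 5 = 30.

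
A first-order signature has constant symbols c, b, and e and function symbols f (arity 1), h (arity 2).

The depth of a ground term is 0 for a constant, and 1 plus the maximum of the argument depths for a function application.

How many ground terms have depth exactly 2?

Write N_k for the number of ground terms of depth ≤ k. A term of depth ≤ k is either a constant or a function symbol applied to arguments of depth ≤ k−1, so N_k = 3 + N_{k-1} + N_{k-1}^2.
N_0 = 3
N_1 = 3 + 3 + 3^2 = 15
N_2 = 3 + 15 + 15^2 = 243
Terms of depth exactly 2: N_2 − N_1 = 243 − 15 = 228.

228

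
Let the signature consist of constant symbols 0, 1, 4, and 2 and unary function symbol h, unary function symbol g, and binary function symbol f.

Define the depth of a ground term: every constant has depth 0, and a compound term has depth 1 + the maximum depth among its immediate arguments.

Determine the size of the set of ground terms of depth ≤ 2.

844

Let N_k = |{terms of depth ≤ k}|. Then N_0 = 4 and N_k = 4 + N_{k-1} + N_{k-1} + N_{k-1}^2 for k ≥ 1 (one summand per function symbol, arity giving the exponent).
N_0 = 4
N_1 = 4 + 4 + 4 + 4^2 = 28
N_2 = 4 + 28 + 28 + 28^2 = 844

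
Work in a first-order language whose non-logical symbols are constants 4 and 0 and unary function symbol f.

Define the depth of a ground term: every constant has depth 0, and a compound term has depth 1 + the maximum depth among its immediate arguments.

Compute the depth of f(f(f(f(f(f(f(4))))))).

depth(f(4)) = 1 + depth(4) = 1 + 0 = 1
depth(f(f(4))) = 1 + depth(f(4)) = 1 + 1 = 2
depth(f(f(f(4)))) = 1 + depth(f(f(4))) = 1 + 2 = 3
depth(f(f(f(f(4))))) = 1 + depth(f(f(f(4)))) = 1 + 3 = 4
depth(f(f(f(f(f(4)))))) = 1 + depth(f(f(f(f(4))))) = 1 + 4 = 5
depth(f(f(f(f(f(f(4))))))) = 1 + depth(f(f(f(f(f(4)))))) = 1 + 5 = 6
depth(f(f(f(f(f(f(f(4)))))))) = 1 + depth(f(f(f(f(f(f(4))))))) = 1 + 6 = 7

7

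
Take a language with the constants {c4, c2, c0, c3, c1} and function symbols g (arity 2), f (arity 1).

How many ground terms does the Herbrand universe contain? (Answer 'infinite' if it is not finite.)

infinite

The signature has at least one function symbol (g, arity 2) and at least one constant (c4).
Iterating g gives infinitely many distinct ground terms: c4, g(c4, c4), g(g(c4, c4), g(c4, c4)), ...
So the Herbrand universe is infinite.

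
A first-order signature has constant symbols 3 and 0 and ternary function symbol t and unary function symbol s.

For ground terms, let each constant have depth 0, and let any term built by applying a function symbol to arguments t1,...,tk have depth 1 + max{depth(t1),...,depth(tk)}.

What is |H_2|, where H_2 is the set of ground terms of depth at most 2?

1742

Write N_k for the number of ground terms of depth ≤ k. A term of depth ≤ k is either a constant or a function symbol applied to arguments of depth ≤ k−1, so N_k = 2 + N_{k-1}^3 + N_{k-1}.
N_0 = 2
N_1 = 2 + 2^3 + 2 = 12
N_2 = 2 + 12^3 + 12 = 1742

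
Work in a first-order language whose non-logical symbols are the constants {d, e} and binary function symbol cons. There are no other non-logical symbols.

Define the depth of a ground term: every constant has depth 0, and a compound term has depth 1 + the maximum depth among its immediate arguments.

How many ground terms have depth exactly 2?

Count level by level. With function symbols cons/2, the terms of depth ≤ k are the 2 constants together with each function applied to depth-≤(k−1) tuples, so N_k = 2 + N_{k-1}^2.
N_0 = 2
N_1 = 2 + 2^2 = 6
N_2 = 2 + 6^2 = 38
Terms of depth exactly 2: N_2 − N_1 = 38 − 6 = 32.

32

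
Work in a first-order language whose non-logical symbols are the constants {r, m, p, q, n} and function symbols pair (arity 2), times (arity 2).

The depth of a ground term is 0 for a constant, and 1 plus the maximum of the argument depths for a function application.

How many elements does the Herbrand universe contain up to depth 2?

Let N_k = |{terms of depth ≤ k}|. Then N_0 = 5 and N_k = 5 + N_{k-1}^2 + N_{k-1}^2 for k ≥ 1 (one summand per function symbol, arity giving the exponent).
N_0 = 5
N_1 = 5 + 5^2 + 5^2 = 55
N_2 = 5 + 55^2 + 55^2 = 6055

6055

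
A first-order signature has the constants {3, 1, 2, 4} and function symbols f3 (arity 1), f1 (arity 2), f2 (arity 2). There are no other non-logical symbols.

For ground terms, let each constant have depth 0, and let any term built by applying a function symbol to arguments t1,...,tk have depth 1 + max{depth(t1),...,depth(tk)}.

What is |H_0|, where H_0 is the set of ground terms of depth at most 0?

4

If N_k denotes the number of depth-≤k ground terms, the 4 constants give N_0 = 4, and each function symbol of arity r contributes N_{k-1}^r new terms at level k: N_k = 4 + N_{k-1} + N_{k-1}^2 + N_{k-1}^2.
N_0 = 4
Explicitly: 3, 1, 2, 4.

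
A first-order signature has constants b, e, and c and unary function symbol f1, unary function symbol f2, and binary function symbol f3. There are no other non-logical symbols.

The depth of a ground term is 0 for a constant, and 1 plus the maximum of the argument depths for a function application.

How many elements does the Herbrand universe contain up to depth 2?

Let N_k count ground terms of depth at most k. Each non-constant term of depth ≤ k is some function symbol applied to depth-≤(k−1) arguments, giving N_k = 3 + N_{k-1} + N_{k-1} + N_{k-1}^2.
N_0 = 3
N_1 = 3 + 3 + 3 + 3^2 = 18
N_2 = 3 + 18 + 18 + 18^2 = 363

363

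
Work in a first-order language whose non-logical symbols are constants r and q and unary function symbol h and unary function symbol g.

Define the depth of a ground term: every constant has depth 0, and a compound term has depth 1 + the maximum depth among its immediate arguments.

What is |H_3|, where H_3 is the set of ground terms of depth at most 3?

Count level by level. With function symbols h/1, g/1, the terms of depth ≤ k are the 2 constants together with each function applied to depth-≤(k−1) tuples, so N_k = 2 + N_{k-1} + N_{k-1}.
N_0 = 2
N_1 = 2 + 2 + 2 = 6
N_2 = 2 + 6 + 6 = 14
N_3 = 2 + 14 + 14 = 30

30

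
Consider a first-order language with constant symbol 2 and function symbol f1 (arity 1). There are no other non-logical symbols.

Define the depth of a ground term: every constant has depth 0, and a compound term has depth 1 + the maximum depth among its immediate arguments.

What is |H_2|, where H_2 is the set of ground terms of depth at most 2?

3

Let N_k = |{terms of depth ≤ k}|. Then N_0 = 1 and N_k = 1 + N_{k-1} for k ≥ 1 (one summand per function symbol, arity giving the exponent).
N_0 = 1
N_1 = 1 + 1 = 2
N_2 = 1 + 2 = 3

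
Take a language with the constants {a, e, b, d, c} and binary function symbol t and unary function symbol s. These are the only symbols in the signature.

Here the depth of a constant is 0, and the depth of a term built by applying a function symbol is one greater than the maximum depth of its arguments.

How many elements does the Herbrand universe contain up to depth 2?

1265

Let N_k = |{terms of depth ≤ k}|. Then N_0 = 5 and N_k = 5 + N_{k-1}^2 + N_{k-1} for k ≥ 1 (one summand per function symbol, arity giving the exponent).
N_0 = 5
N_1 = 5 + 5^2 + 5 = 35
N_2 = 5 + 35^2 + 35 = 1265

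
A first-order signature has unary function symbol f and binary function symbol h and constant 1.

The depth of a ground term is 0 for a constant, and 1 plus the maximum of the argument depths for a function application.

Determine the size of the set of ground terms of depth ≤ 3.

183

If N_k denotes the number of depth-≤k ground terms, the 1 constant gives N_0 = 1, and each function symbol of arity r contributes N_{k-1}^r new terms at level k: N_k = 1 + N_{k-1} + N_{k-1}^2.
N_0 = 1
N_1 = 1 + 1 + 1^2 = 3
N_2 = 1 + 3 + 3^2 = 13
N_3 = 1 + 13 + 13^2 = 183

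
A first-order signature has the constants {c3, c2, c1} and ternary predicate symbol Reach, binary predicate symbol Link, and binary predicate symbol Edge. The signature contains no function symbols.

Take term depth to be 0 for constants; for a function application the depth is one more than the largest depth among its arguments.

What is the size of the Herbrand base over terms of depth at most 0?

45

First count ground terms of depth ≤ 0.
With no function symbols every ground term is a constant, so there are exactly 3 ground terms at every depth bound.
N_0 = 3
Explicitly: c3, c2, c1.
So |H| = 3.
Ground atoms are formed by filling each argument slot of a predicate with a term from H, so an r-ary predicate gives |H|^r atoms:
  Reach: 3^3 = 27;  Link: 3^2 = 9;  Edge: 3^2 = 9
Total ground atoms: 27 + 9 + 9 = 45.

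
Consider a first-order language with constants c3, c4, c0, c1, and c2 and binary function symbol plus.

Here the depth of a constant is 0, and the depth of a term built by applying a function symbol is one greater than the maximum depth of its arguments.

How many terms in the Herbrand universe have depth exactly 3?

Let N_k = |{terms of depth ≤ k}|. Then N_0 = 5 and N_k = 5 + N_{k-1}^2 for k ≥ 1 (one summand per function symbol, arity giving the exponent).
N_0 = 5
N_1 = 5 + 5^2 = 30
N_2 = 5 + 30^2 = 905
N_3 = 5 + 905^2 = 819030
Terms of depth exactly 3: N_3 − N_2 = 819030 − 905 = 818125.

818125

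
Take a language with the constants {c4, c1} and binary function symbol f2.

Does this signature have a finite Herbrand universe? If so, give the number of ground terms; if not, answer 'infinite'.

infinite

The signature has at least one function symbol (f2, arity 2) and at least one constant (c4).
Iterating f2 gives infinitely many distinct ground terms: c4, f2(c4, c4), f2(f2(c4, c4), f2(c4, c4)), ...
So the Herbrand universe is infinite.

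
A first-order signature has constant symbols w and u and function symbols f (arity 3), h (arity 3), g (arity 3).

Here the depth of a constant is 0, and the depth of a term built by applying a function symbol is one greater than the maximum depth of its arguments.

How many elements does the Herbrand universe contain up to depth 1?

26

Write N_k for the number of ground terms of depth ≤ k. A term of depth ≤ k is either a constant or a function symbol applied to arguments of depth ≤ k−1, so N_k = 2 + N_{k-1}^3 + N_{k-1}^3 + N_{k-1}^3.
N_0 = 2
N_1 = 2 + 2^3 + 2^3 + 2^3 = 26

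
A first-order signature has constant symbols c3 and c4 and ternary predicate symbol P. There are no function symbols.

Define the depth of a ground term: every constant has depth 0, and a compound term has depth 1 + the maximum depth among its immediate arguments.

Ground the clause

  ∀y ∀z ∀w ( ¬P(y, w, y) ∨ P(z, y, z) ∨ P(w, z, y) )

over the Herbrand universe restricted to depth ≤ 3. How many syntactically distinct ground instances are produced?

8

Ground terms of depth ≤ 3:
  With no function symbols every ground term is a constant, so there are exactly 2 ground terms at every depth bound.
  N_0 = 2
  N_1 = 2
  N_2 = 2
  N_3 = 2
  Explicitly: c3, c4.
So there are 2 ground terms available for substitution.
The clause has 3 distinct variables (y, z, w), each appearing in the body. In the free term algebra distinct substitutions yield syntactically distinct ground instances.
Number of ground instances = 2^3 = 8.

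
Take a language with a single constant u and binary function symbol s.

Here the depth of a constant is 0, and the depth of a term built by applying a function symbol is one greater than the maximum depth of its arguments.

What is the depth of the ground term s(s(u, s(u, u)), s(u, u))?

depth(s(u, u)) = 1 + max(0, 0) = 1
depth(s(u, s(u, u))) = 1 + max(0, 1) = 2
depth(s(s(u, s(u, u)), s(u, u))) = 1 + max(2, 1) = 3

3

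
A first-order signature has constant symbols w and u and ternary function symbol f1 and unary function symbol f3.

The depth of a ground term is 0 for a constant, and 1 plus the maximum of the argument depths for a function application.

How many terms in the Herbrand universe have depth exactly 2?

1730

Let N_k count ground terms of depth at most k. Each non-constant term of depth ≤ k is some function symbol applied to depth-≤(k−1) arguments, giving N_k = 2 + N_{k-1}^3 + N_{k-1}.
N_0 = 2
N_1 = 2 + 2^3 + 2 = 12
N_2 = 2 + 12^3 + 12 = 1742
Terms of depth exactly 2: N_2 − N_1 = 1742 − 12 = 1730.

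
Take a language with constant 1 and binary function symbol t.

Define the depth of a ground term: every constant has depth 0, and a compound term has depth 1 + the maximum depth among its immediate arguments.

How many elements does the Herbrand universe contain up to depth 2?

Let N_k count ground terms of depth at most k. Each non-constant term of depth ≤ k is some function symbol applied to depth-≤(k−1) arguments, giving N_k = 1 + N_{k-1}^2.
N_0 = 1
N_1 = 1 + 1^2 = 2
N_2 = 1 + 2^2 = 5

5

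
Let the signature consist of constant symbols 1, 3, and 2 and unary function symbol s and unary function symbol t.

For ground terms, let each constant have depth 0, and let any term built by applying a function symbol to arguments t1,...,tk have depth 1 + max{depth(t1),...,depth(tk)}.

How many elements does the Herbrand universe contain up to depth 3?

If N_k denotes the number of depth-≤k ground terms, the 3 constants give N_0 = 3, and each function symbol of arity r contributes N_{k-1}^r new terms at level k: N_k = 3 + N_{k-1} + N_{k-1}.
N_0 = 3
N_1 = 3 + 3 + 3 = 9
N_2 = 3 + 9 + 9 = 21
N_3 = 3 + 21 + 21 = 45

45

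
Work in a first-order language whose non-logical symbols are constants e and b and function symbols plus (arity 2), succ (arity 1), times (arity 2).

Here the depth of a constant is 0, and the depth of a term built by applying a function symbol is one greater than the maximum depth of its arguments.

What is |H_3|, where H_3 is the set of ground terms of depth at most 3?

Count level by level. With function symbols plus/2, succ/1, times/2, the terms of depth ≤ k are the 2 constants together with each function applied to depth-≤(k−1) tuples, so N_k = 2 + N_{k-1}^2 + N_{k-1} + N_{k-1}^2.
N_0 = 2
N_1 = 2 + 2^2 + 2 + 2^2 = 12
N_2 = 2 + 12^2 + 12 + 12^2 = 302
N_3 = 2 + 302^2 + 302 + 302^2 = 182712

182712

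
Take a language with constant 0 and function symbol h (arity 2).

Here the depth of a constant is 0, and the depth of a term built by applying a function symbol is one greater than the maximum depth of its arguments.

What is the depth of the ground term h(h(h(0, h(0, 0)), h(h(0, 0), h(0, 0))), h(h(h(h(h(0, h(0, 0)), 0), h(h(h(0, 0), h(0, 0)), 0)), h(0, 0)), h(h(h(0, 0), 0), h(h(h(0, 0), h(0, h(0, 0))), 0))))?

7

depth(h(0, 0)) = 1 + max(0, 0) = 1
depth(h(0, h(0, 0))) = 1 + max(0, 1) = 2
depth(h(h(0, 0), h(0, 0))) = 1 + max(1, 1) = 2
depth(h(h(0, h(0, 0)), h(h(0, 0), h(0, 0)))) = 1 + max(2, 2) = 3
depth(h(h(0, h(0, 0)), 0)) = 1 + max(2, 0) = 3
depth(h(h(h(0, 0), h(0, 0)), 0)) = 1 + max(2, 0) = 3
depth(h(h(h(0, h(0, 0)), 0), h(h(h(0, 0), h(0, 0)), 0))) = 1 + max(3, 3) = 4
depth(h(h(h(h(0, h(0, 0)), 0), h(h(h(0, 0), h(0, 0)), 0)), h(0, 0))) = 1 + max(4, 1) = 5
depth(h(h(0, 0), 0)) = 1 + max(1, 0) = 2
depth(h(h(0, 0), h(0, h(0, 0)))) = 1 + max(1, 2) = 3
depth(h(h(h(0, 0), h(0, h(0, 0))), 0)) = 1 + max(3, 0) = 4
depth(h(h(h(0, 0), 0), h(h(h(0, 0), h(0, h(0, 0))), 0))) = 1 + max(2, 4) = 5
depth(h(h(h(h(h(0, h(0, 0)), 0), h(h(h(0, 0), h(0, 0)), 0)), h(0, 0)), h(h(h(0, 0), 0), h(h(h(0, 0), h(0, h(0, 0))), 0)))) = 1 + max(5, 5) = 6
depth(h(h(h(0, h(0, 0)), h(h(0, 0), h(0, 0))), h(h(h(h(h(0, h(0, 0)), 0), h(h(h(0, 0), h(0, 0)), 0)), h(0, 0)), h(h(h(0, 0), 0), h(h(h(0, 0), h(0, h(0, 0))), 0))))) = 1 + max(3, 6) = 7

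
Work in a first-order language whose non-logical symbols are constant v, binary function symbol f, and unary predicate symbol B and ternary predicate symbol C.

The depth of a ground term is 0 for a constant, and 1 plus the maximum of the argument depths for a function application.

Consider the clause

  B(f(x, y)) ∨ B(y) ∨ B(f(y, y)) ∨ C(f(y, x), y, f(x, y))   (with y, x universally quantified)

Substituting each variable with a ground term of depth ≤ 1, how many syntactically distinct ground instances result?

4

Ground terms of depth ≤ 1:
  If N_k denotes the number of depth-≤k ground terms, the 1 constant gives N_0 = 1, and each function symbol of arity r contributes N_{k-1}^r new terms at level k: N_k = 1 + N_{k-1}^2.
  N_0 = 1
  N_1 = 1 + 1^2 = 2
So there are 2 ground terms available for substitution.
The clause has 2 distinct variables (y, x), each appearing in the body. In the free term algebra distinct substitutions yield syntactically distinct ground instances.
Number of ground instances = 2^2 = 4.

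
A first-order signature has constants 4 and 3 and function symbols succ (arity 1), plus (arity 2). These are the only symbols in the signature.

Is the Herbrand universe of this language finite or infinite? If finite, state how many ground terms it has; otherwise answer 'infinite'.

The signature has at least one function symbol (succ, arity 1) and at least one constant (4).
Iterating succ gives infinitely many distinct ground terms: 4, succ(4), succ(succ(4)), ...
So the Herbrand universe is infinite.

infinite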